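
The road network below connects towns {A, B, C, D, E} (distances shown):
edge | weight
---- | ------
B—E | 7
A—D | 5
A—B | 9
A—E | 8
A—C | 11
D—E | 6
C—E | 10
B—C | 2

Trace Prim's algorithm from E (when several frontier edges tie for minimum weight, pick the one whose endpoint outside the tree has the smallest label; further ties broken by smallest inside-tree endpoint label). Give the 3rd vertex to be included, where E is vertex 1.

A

Grow the tree from E using Prim:
Step 1: frontier [D—E 6, B—E 7, A—E 8, C—E 10] → take D—E (6); add D.
Step 2: frontier [A—D 5, B—E 7, A—E 8, C—E 10] → take A—D (5); add A.
Step 3: frontier [A—B 9, A—C 11, B—E 7, C—E 10] → take B—E (7); add B.
Step 4: frontier [A—C 11, B—C 2, C—E 10] → take B—C (2); add C.
Vertex order: E, D, A, B, C. The 3rd vertex is A.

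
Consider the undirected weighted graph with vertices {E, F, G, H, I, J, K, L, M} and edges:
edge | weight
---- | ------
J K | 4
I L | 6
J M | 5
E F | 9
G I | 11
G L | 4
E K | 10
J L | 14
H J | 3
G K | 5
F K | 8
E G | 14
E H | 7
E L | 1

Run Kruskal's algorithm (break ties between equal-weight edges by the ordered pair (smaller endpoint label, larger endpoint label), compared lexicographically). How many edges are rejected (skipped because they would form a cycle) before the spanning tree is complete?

Kruskal: consider edges lightest-first.
E L (1): add — endpoints in different components.
H J (3): add — endpoints in different components.
G L (4): add — endpoints in different components.
J K (4): add — endpoints in different components.
G K (5): add — endpoints in different components.
J M (5): add — endpoints in different components.
I L (6): add — endpoints in different components.
E H (7): skip — E and H already connected.
F K (8): add — endpoints in different components.
Edges rejected before the tree was complete: 1.

1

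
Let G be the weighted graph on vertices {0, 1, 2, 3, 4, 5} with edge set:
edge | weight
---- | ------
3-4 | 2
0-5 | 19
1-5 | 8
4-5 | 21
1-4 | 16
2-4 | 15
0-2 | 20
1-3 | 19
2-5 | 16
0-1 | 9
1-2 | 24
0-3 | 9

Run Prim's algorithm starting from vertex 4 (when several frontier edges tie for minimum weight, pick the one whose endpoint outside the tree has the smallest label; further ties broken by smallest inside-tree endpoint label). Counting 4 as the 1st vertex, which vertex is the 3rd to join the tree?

Grow the tree from 4 using Prim:
Step 1: cheapest edge leaving the tree is 3-4 (2); add 3.
Step 2: cheapest edge leaving the tree is 0-3 (9); add 0.
Step 3: cheapest edge leaving the tree is 0-1 (9); add 1.
Step 4: cheapest edge leaving the tree is 1-5 (8); add 5.
Step 5: cheapest edge leaving the tree is 2-4 (15); add 2.
Vertex order: 4, 3, 0, 1, 5, 2. The 3rd vertex is 0.

0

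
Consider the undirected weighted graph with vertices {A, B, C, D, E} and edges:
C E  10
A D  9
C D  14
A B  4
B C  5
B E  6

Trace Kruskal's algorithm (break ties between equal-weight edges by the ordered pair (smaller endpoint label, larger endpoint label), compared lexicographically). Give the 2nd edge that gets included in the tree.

B-C

Sort edges by weight, then run Kruskal:
A B (4): add — endpoints in different components.
B C (5): add — endpoints in different components.
B E (6): add — endpoints in different components.
A D (9): add — endpoints in different components.
The 2nd edge added is B C.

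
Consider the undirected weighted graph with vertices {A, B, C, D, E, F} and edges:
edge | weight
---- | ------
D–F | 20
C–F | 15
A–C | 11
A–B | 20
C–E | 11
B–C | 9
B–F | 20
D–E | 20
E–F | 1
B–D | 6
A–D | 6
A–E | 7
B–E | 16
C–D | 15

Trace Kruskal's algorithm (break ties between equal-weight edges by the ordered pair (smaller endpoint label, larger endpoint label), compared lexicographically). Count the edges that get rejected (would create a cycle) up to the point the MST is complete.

Kruskal: consider edges lightest-first.
E–F (1): add — endpoints in different components.
A–D (6): add — endpoints in different components.
B–D (6): add — endpoints in different components.
A–E (7): add — endpoints in different components.
B–C (9): add — endpoints in different components.
Edges rejected before the tree was complete: 0.

0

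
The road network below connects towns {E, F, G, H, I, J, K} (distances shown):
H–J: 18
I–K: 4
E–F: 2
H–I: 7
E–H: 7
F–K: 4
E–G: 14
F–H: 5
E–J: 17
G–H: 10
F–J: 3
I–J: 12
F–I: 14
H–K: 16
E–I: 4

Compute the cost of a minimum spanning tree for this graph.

28

Grow the tree from G using Prim:
Step 1: cheapest edge leaving the tree is G–H (10); add H.
Step 2: cheapest edge leaving the tree is F–H (5); add F.
Step 3: cheapest edge leaving the tree is E–F (2); add E.
Step 4: cheapest edge leaving the tree is F–J (3); add J.
Step 5: cheapest edge leaving the tree is E–I (4); add I.
Step 6: cheapest edge leaving the tree is F–K (4); add K.
MST edges: G–H, F–H, E–F, F–J, E–I, F–K; total weight 10+5+2+3+4+4 = 28.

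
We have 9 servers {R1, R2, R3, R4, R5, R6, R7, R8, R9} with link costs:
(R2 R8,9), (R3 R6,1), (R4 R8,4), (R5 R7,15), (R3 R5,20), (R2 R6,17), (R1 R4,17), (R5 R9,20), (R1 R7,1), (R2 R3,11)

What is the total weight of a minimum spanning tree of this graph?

78

Prim, starting at R5.
Step 1: frontier [R5 R7 15, R3 R5 20, R5 R9 20] → take R5 R7 (15); add R7.
Step 2: frontier [R3 R5 20, R5 R9 20, R1 R7 1] → take R1 R7 (1); add R1.
Step 3: frontier [R1 R4 17, R3 R5 20, R5 R9 20] → take R1 R4 (17); add R4.
Step 4: frontier [R4 R8 4, R3 R5 20, R5 R9 20] → take R4 R8 (4); add R8.
Step 5: frontier [R3 R5 20, R5 R9 20, R2 R8 9] → take R2 R8 (9); add R2.
Step 6: frontier [R2 R3 11, R2 R6 17, R3 R5 20, R5 R9 20] → take R2 R3 (11); add R3.
Step 7: frontier [R2 R6 17, R3 R6 1, R5 R9 20] → take R3 R6 (1); add R6.
Step 8: frontier [R5 R9 20] → take R5 R9 (20); add R9.
MST edges: R5 R7, R1 R7, R1 R4, R4 R8, R2 R8, R2 R3, R3 R6, R5 R9; total weight 15+1+17+4+9+11+1+20 = 78.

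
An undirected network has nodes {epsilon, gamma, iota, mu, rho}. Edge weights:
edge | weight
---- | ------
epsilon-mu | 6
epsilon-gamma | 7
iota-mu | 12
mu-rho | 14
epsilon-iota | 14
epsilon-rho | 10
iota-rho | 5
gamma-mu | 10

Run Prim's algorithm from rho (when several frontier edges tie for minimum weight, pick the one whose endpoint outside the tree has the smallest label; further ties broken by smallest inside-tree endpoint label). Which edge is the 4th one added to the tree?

Prim, starting at rho.
Step 1: cheapest edge leaving the tree is iota-rho (5); add iota.
Step 2: cheapest edge leaving the tree is epsilon-rho (10); add epsilon.
Step 3: cheapest edge leaving the tree is epsilon-mu (6); add mu.
Step 4: cheapest edge leaving the tree is epsilon-gamma (7); add gamma.
The 4th edge added is epsilon-gamma.

epsilon-gamma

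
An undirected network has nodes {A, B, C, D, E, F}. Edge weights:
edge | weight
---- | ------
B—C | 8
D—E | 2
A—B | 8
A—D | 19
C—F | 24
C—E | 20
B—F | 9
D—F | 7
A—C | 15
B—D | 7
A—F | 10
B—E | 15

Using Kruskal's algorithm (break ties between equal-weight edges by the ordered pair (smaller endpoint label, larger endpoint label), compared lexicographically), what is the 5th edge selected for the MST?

B-C

Sort edges by weight, then run Kruskal:
D—E (2): add — endpoints in different components.
B—D (7): add — endpoints in different components.
D—F (7): add — endpoints in different components.
A—B (8): add — endpoints in different components.
B—C (8): add — endpoints in different components.
The 5th edge added is B—C.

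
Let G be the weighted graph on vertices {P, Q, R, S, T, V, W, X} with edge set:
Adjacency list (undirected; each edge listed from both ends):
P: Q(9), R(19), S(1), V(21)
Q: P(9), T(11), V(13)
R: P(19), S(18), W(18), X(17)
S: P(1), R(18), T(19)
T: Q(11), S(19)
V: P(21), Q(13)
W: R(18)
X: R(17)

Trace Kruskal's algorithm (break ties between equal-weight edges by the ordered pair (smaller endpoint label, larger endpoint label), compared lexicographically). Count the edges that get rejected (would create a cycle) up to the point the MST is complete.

Sort edges by weight, then run Kruskal:
P—S (1): add — endpoints in different components.
P—Q (9): add — endpoints in different components.
Q—T (11): add — endpoints in different components.
Q—V (13): add — endpoints in different components.
R—X (17): add — endpoints in different components.
R—S (18): add — endpoints in different components.
R—W (18): add — endpoints in different components.
Edges rejected before the tree was complete: 0.

0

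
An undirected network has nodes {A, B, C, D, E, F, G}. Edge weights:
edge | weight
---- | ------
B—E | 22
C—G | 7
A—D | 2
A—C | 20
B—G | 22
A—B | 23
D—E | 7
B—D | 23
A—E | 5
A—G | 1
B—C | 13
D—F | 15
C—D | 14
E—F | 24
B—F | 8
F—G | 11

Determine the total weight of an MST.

34

Kruskal's algorithm — process edges by increasing weight (ties by edge label):
A—G (1): add — endpoints in different components.
A—D (2): add — endpoints in different components.
A—E (5): add — endpoints in different components.
C—G (7): add — endpoints in different components.
D—E (7): skip — D and E already connected.
B—F (8): add — endpoints in different components.
F—G (11): add — endpoints in different components.
MST edges: A—G, A—D, A—E, C—G, B—F, F—G; total weight 1+2+5+7+8+11 = 34.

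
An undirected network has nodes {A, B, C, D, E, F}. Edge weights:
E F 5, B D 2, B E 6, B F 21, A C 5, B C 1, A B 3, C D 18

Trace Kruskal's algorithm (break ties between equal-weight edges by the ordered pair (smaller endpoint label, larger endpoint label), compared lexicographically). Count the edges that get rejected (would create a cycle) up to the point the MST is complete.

Kruskal: consider edges lightest-first.
B C (1): add — endpoints in different components.
B D (2): add — endpoints in different components.
A B (3): add — endpoints in different components.
A C (5): skip — A and C already connected.
E F (5): add — endpoints in different components.
B E (6): add — endpoints in different components.
Edges rejected before the tree was complete: 1.

1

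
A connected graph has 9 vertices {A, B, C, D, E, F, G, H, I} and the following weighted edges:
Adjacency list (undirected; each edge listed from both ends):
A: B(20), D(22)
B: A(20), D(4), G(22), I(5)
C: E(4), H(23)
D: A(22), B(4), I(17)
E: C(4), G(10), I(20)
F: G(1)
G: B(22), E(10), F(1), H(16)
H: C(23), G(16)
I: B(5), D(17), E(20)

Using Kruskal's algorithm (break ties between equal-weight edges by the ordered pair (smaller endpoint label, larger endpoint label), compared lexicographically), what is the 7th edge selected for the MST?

Kruskal's algorithm — process edges by increasing weight (ties by edge label):
F-G (1): add — endpoints in different components.
B-D (4): add — endpoints in different components.
C-E (4): add — endpoints in different components.
B-I (5): add — endpoints in different components.
E-G (10): add — endpoints in different components.
G-H (16): add — endpoints in different components.
D-I (17): skip — D and I already connected.
A-B (20): add — endpoints in different components.
E-I (20): add — endpoints in different components.
The 7th edge added is A-B.

A-B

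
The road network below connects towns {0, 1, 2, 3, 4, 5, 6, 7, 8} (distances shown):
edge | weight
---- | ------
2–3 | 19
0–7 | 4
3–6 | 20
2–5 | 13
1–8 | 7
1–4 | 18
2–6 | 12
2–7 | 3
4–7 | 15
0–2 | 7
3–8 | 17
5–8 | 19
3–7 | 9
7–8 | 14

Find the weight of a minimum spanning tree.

Prim's algorithm from 4:
Step 1: frontier [4–7 15, 1–4 18] → take 4–7 (15); add 7.
Step 2: frontier [1–4 18, 2–7 3, 0–7 4, 3–7 9, 7–8 14] → take 2–7 (3); add 2.
Step 3: frontier [0–2 7, 2–6 12, 2–5 13, 2–3 19, 1–4 18, 0–7 4, 3–7 9, 7–8 14] → take 0–7 (4); add 0.
Step 4: frontier [2–6 12, 2–5 13, 2–3 19, 1–4 18, 3–7 9, 7–8 14] → take 3–7 (9); add 3.
Step 5: frontier [2–6 12, 2–5 13, 3–8 17, 3–6 20, 1–4 18, 7–8 14] → take 2–6 (12); add 6.
Step 6: frontier [2–5 13, 3–8 17, 1–4 18, 7–8 14] → take 2–5 (13); add 5.
Step 7: frontier [3–8 17, 1–4 18, 5–8 19, 7–8 14] → take 7–8 (14); add 8.
Step 8: frontier [1–4 18, 1–8 7] → take 1–8 (7); add 1.
MST edges: 4–7, 2–7, 0–7, 3–7, 2–6, 2–5, 7–8, 1–8; total weight 15+3+4+9+12+13+14+7 = 77.

77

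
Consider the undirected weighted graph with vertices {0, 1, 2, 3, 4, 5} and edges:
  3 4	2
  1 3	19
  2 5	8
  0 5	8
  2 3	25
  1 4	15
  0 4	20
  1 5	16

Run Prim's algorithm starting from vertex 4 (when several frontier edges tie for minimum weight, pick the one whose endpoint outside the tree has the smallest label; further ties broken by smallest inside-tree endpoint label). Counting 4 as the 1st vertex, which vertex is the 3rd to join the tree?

1

Prim, starting at 4.
Step 1: frontier [3 4 2, 1 4 15, 0 4 20] → take 3 4 (2); add 3.
Step 2: frontier [1 3 19, 2 3 25, 1 4 15, 0 4 20] → take 1 4 (15); add 1.
Step 3: frontier [1 5 16, 2 3 25, 0 4 20] → take 1 5 (16); add 5.
Step 4: frontier [2 3 25, 0 4 20, 0 5 8, 2 5 8] → take 0 5 (8); add 0.
Step 5: frontier [2 3 25, 2 5 8] → take 2 5 (8); add 2.
Vertex order: 4, 3, 1, 5, 0, 2. The 3rd vertex is 1.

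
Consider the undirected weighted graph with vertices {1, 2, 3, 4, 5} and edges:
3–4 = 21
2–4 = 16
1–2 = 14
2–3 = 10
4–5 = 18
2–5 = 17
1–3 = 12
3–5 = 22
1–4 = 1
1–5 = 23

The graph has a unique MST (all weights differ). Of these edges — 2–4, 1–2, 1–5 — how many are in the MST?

0

Sort edges by weight, then run Kruskal:
1–4 (1): add. Components now {1,4} {2} {3} {5}
2–3 (10): add. Components now {1,4} {2,3} {5}
1–3 (12): add. Components now {1,2,3,4} {5}
1–2 (14): skip — 1 and 2 already connected.
2–4 (16): skip — 2 and 4 already connected.
2–5 (17): add. Components now {1,2,3,4,5}
MST edge set: {1–4, 2–3, 1–3, 2–5}.
Of the listed edges, {} are in the MST → 0.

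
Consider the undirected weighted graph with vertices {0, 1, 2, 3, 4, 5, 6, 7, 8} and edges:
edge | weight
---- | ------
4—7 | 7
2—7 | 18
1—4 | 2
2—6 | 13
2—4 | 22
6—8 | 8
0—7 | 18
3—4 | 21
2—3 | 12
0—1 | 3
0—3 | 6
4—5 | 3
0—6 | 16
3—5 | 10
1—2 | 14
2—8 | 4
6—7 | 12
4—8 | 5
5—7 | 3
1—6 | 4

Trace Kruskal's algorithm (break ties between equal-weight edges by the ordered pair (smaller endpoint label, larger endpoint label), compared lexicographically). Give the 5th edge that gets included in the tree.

1-6

Kruskal: consider edges lightest-first.
1—4 (2): add — endpoints in different components.
0—1 (3): add — endpoints in different components.
4—5 (3): add — endpoints in different components.
5—7 (3): add — endpoints in different components.
1—6 (4): add — endpoints in different components.
2—8 (4): add — endpoints in different components.
4—8 (5): add — endpoints in different components.
0—3 (6): add — endpoints in different components.
The 5th edge added is 1—6.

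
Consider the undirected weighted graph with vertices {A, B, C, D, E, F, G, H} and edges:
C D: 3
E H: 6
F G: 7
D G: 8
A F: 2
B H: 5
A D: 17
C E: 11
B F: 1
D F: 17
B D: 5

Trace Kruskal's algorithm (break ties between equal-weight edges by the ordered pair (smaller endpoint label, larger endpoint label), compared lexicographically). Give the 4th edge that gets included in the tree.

B-D

Kruskal: consider edges lightest-first.
B F (1): add — endpoints in different components.
A F (2): add — endpoints in different components.
C D (3): add — endpoints in different components.
B D (5): add — endpoints in different components.
B H (5): add — endpoints in different components.
E H (6): add — endpoints in different components.
F G (7): add — endpoints in different components.
The 4th edge added is B D.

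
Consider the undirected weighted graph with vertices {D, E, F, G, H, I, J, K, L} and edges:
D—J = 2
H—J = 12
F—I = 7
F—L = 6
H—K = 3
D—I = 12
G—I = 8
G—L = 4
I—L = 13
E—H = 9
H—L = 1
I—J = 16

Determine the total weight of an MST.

44

Prim's algorithm from H:
Step 1: frontier [H—L 1, H—K 3, E—H 9, H—J 12] → take H—L (1); add L.
Step 2: frontier [H—K 3, E—H 9, H—J 12, G—L 4, F—L 6, I—L 13] → take H—K (3); add K.
Step 3: frontier [E—H 9, H—J 12, G—L 4, F—L 6, I—L 13] → take G—L (4); add G.
Step 4: frontier [G—I 8, E—H 9, H—J 12, F—L 6, I—L 13] → take F—L (6); add F.
Step 5: frontier [F—I 7, G—I 8, E—H 9, H—J 12, I—L 13] → take F—I (7); add I.
Step 6: frontier [E—H 9, H—J 12, D—I 12, I—J 16] → take E—H (9); add E.
Step 7: frontier [H—J 12, D—I 12, I—J 16] → take D—I (12); add D.
Step 8: frontier [D—J 2, H—J 12, I—J 16] → take D—J (2); add J.
MST edges: H—L, H—K, G—L, F—L, F—I, E—H, D—I, D—J; total weight 1+3+4+6+7+9+12+2 = 44.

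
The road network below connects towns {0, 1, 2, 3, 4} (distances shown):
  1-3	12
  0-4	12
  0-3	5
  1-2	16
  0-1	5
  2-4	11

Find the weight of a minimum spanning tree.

Kruskal's algorithm — process edges by increasing weight (ties by edge label):
0-1 (5): add. Components now {0,1} {2} {3} {4}
0-3 (5): add. Components now {0,1,3} {2} {4}
2-4 (11): add. Components now {0,1,3} {2,4}
0-4 (12): add. Components now {0,1,2,3,4}
MST edges: 0-1, 0-3, 2-4, 0-4; total weight 5+5+11+12 = 33.

33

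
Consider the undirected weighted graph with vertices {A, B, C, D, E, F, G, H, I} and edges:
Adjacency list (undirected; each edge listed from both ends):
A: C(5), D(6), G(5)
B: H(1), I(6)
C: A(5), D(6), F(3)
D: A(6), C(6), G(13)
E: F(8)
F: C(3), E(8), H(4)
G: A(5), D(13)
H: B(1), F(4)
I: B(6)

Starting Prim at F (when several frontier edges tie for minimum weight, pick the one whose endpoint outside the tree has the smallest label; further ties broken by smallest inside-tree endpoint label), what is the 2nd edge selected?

Prim, starting at F.
Step 1: cheapest edge leaving the tree is C–F (3); add C.
Step 2: cheapest edge leaving the tree is F–H (4); add H.
Step 3: cheapest edge leaving the tree is B–H (1); add B.
Step 4: cheapest edge leaving the tree is A–C (5); add A.
Step 5: cheapest edge leaving the tree is A–G (5); add G.
Step 6: cheapest edge leaving the tree is A–D (6); add D.
Step 7: cheapest edge leaving the tree is B–I (6); add I.
Step 8: cheapest edge leaving the tree is E–F (8); add E.
The 2nd edge added is F–H.

F-H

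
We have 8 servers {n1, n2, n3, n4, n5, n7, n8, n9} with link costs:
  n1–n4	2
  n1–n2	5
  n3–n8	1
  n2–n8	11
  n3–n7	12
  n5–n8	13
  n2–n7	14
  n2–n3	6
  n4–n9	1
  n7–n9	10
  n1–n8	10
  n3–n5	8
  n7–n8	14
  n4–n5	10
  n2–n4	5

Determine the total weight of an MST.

Prim's algorithm from n1:
Step 1: cheapest edge leaving the tree is n1–n4 (2); add n4.
Step 2: cheapest edge leaving the tree is n4–n9 (1); add n9.
Step 3: cheapest edge leaving the tree is n1–n2 (5); add n2.
Step 4: cheapest edge leaving the tree is n2–n3 (6); add n3.
Step 5: cheapest edge leaving the tree is n3–n8 (1); add n8.
Step 6: cheapest edge leaving the tree is n3–n5 (8); add n5.
Step 7: cheapest edge leaving the tree is n7–n9 (10); add n7.
MST edges: n1–n4, n4–n9, n1–n2, n2–n3, n3–n8, n3–n5, n7–n9; total weight 2+1+5+6+1+8+10 = 33.

33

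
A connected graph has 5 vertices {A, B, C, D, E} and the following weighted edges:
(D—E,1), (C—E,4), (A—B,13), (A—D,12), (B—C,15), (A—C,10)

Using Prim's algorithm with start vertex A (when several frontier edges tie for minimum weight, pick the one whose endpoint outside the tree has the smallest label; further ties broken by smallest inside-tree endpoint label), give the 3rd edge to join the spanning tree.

Prim, starting at A.
Step 1: frontier [A—C 10, A—D 12, A—B 13] → take A—C (10); add C.
Step 2: frontier [A—D 12, A—B 13, C—E 4, B—C 15] → take C—E (4); add E.
Step 3: frontier [A—D 12, A—B 13, B—C 15, D—E 1] → take D—E (1); add D.
Step 4: frontier [A—B 13, B—C 15] → take A—B (13); add B.
The 3rd edge added is D—E.

D-E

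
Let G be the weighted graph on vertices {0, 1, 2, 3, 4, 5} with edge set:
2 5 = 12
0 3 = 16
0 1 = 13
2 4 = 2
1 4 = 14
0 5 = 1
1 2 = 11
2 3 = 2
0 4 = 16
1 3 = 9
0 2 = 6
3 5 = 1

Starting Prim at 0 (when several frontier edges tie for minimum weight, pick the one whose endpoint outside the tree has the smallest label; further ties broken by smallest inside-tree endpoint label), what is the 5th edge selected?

1-3

Prim, starting at 0.
Step 1: cheapest edge leaving the tree is 0 5 (1); add 5.
Step 2: cheapest edge leaving the tree is 3 5 (1); add 3.
Step 3: cheapest edge leaving the tree is 2 3 (2); add 2.
Step 4: cheapest edge leaving the tree is 2 4 (2); add 4.
Step 5: cheapest edge leaving the tree is 1 3 (9); add 1.
The 5th edge added is 1 3.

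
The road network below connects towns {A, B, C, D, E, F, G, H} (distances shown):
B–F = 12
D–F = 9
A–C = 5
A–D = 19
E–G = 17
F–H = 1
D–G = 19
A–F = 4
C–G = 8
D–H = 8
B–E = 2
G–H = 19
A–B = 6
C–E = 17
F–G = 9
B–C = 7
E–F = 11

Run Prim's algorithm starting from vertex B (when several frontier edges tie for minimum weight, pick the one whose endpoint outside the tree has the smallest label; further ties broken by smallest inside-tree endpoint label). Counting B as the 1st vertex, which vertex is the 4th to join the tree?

F

Grow the tree from B using Prim:
Step 1: cheapest edge leaving the tree is B–E (2); add E.
Step 2: cheapest edge leaving the tree is A–B (6); add A.
Step 3: cheapest edge leaving the tree is A–F (4); add F.
Step 4: cheapest edge leaving the tree is F–H (1); add H.
Step 5: cheapest edge leaving the tree is A–C (5); add C.
Step 6: cheapest edge leaving the tree is D–H (8); add D.
Step 7: cheapest edge leaving the tree is C–G (8); add G.
Vertex order: B, E, A, F, H, C, D, G. The 4th vertex is F.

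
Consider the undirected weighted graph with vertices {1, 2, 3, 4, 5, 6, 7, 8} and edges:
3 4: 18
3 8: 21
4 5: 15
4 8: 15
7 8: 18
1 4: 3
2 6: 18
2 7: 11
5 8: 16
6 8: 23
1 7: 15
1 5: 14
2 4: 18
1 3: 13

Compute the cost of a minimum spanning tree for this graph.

Prim's algorithm from 7:
Step 1: cheapest edge leaving the tree is 2 7 (11); add 2.
Step 2: cheapest edge leaving the tree is 1 7 (15); add 1.
Step 3: cheapest edge leaving the tree is 1 4 (3); add 4.
Step 4: cheapest edge leaving the tree is 1 3 (13); add 3.
Step 5: cheapest edge leaving the tree is 1 5 (14); add 5.
Step 6: cheapest edge leaving the tree is 4 8 (15); add 8.
Step 7: cheapest edge leaving the tree is 2 6 (18); add 6.
MST edges: 2 7, 1 7, 1 4, 1 3, 1 5, 4 8, 2 6; total weight 11+15+3+13+14+15+18 = 89.

89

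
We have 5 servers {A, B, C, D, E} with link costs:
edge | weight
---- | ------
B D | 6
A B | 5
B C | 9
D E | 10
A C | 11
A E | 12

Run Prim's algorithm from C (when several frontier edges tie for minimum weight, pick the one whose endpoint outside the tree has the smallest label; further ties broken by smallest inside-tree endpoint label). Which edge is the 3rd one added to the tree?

B-D

Grow the tree from C using Prim:
Step 1: frontier [B C 9, A C 11] → take B C (9); add B.
Step 2: frontier [A B 5, B D 6, A C 11] → take A B (5); add A.
Step 3: frontier [A E 12, B D 6] → take B D (6); add D.
Step 4: frontier [A E 12, D E 10] → take D E (10); add E.
The 3rd edge added is B D.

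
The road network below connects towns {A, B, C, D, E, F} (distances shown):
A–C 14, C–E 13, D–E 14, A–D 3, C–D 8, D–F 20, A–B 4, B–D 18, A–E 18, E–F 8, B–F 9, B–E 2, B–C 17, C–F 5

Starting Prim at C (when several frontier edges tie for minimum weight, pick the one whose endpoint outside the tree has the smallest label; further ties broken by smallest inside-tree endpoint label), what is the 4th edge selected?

Grow the tree from C using Prim:
Step 1: cheapest edge leaving the tree is C–F (5); add F.
Step 2: cheapest edge leaving the tree is C–D (8); add D.
Step 3: cheapest edge leaving the tree is A–D (3); add A.
Step 4: cheapest edge leaving the tree is A–B (4); add B.
Step 5: cheapest edge leaving the tree is B–E (2); add E.
The 4th edge added is A–B.

A-B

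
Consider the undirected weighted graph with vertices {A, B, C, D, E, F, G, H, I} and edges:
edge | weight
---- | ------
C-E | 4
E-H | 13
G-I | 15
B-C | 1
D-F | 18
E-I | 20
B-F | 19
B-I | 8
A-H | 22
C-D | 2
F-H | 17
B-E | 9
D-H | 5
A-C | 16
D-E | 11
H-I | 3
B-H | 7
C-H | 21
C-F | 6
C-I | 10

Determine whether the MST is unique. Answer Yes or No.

Kruskal: consider edges lightest-first.
B-C (1): add — endpoints in different components.
C-D (2): add — endpoints in different components.
H-I (3): add — endpoints in different components.
C-E (4): add — endpoints in different components.
D-H (5): add — endpoints in different components.
C-F (6): add — endpoints in different components.
B-H (7): skip — B and H already connected.
B-I (8): skip — B and I already connected.
B-E (9): skip — B and E already connected.
C-I (10): skip — C and I already connected.
D-E (11): skip — D and E already connected.
E-H (13): skip — E and H already connected.
G-I (15): add — endpoints in different components.
A-C (16): add — endpoints in different components.
Every non-tree edge has weight strictly greater than the heaviest edge on the tree path between its endpoints, so the MST is unique.

Yes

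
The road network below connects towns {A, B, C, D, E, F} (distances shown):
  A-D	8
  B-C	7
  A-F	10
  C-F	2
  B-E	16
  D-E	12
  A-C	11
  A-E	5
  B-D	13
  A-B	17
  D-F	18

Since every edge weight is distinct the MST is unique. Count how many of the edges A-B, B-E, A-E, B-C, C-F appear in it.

3

Kruskal's algorithm — process edges by increasing weight (ties by edge label):
C-F (2): add — endpoints in different components.
A-E (5): add — endpoints in different components.
B-C (7): add — endpoints in different components.
A-D (8): add — endpoints in different components.
A-F (10): add — endpoints in different components.
MST edge set: {C-F, A-E, B-C, A-D, A-F}.
Of the listed edges, {A-E, B-C, C-F} are in the MST → 3.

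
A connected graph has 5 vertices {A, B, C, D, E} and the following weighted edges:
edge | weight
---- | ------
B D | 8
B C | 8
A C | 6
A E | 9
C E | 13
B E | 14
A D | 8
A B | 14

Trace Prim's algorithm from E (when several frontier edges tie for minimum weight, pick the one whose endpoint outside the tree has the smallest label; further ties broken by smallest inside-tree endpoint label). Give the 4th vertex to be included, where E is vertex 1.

Prim, starting at E.
Step 1: frontier [A E 9, C E 13, B E 14] → take A E (9); add A.
Step 2: frontier [A C 6, A D 8, A B 14, C E 13, B E 14] → take A C (6); add C.
Step 3: frontier [A D 8, A B 14, B C 8, B E 14] → take B C (8); add B.
Step 4: frontier [A D 8, B D 8] → take A D (8); add D.
Vertex order: E, A, C, B, D. The 4th vertex is B.

B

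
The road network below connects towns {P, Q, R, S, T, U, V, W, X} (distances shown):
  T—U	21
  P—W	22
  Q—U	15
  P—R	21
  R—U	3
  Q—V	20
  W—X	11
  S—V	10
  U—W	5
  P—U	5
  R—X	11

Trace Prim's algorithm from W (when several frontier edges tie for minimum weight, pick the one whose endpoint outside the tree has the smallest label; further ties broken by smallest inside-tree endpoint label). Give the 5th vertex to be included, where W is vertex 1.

X

Grow the tree from W using Prim:
Step 1: cheapest edge leaving the tree is U—W (5); add U.
Step 2: cheapest edge leaving the tree is R—U (3); add R.
Step 3: cheapest edge leaving the tree is P—U (5); add P.
Step 4: cheapest edge leaving the tree is R—X (11); add X.
Step 5: cheapest edge leaving the tree is Q—U (15); add Q.
Step 6: cheapest edge leaving the tree is Q—V (20); add V.
Step 7: cheapest edge leaving the tree is S—V (10); add S.
Step 8: cheapest edge leaving the tree is T—U (21); add T.
Vertex order: W, U, R, P, X, Q, V, S, T. The 5th vertex is X.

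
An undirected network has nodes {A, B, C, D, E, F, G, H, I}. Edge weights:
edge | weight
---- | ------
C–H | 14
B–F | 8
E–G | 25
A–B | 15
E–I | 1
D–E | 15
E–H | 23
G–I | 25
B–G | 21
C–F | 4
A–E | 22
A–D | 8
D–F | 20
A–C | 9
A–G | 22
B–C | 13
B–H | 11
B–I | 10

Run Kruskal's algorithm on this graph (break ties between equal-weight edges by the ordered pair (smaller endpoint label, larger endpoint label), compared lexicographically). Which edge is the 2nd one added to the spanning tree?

Kruskal: consider edges lightest-first.
E–I (1): add — endpoints in different components.
C–F (4): add — endpoints in different components.
A–D (8): add — endpoints in different components.
B–F (8): add — endpoints in different components.
A–C (9): add — endpoints in different components.
B–I (10): add — endpoints in different components.
B–H (11): add — endpoints in different components.
B–C (13): skip — B and C already connected.
C–H (14): skip — C and H already connected.
A–B (15): skip — A and B already connected.
D–E (15): skip — D and E already connected.
D–F (20): skip — D and F already connected.
B–G (21): add — endpoints in different components.
The 2nd edge added is C–F.

C-F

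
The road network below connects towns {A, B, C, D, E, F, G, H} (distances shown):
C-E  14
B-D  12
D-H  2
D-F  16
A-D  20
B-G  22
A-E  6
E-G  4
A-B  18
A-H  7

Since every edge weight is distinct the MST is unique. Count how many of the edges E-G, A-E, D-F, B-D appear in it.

Kruskal's algorithm — process edges by increasing weight (ties by edge label):
D-H (2): add — endpoints in different components.
E-G (4): add — endpoints in different components.
A-E (6): add — endpoints in different components.
A-H (7): add — endpoints in different components.
B-D (12): add — endpoints in different components.
C-E (14): add — endpoints in different components.
D-F (16): add — endpoints in different components.
MST edge set: {D-H, E-G, A-E, A-H, B-D, C-E, D-F}.
Of the listed edges, {E-G, A-E, D-F, B-D} are in the MST → 4.

4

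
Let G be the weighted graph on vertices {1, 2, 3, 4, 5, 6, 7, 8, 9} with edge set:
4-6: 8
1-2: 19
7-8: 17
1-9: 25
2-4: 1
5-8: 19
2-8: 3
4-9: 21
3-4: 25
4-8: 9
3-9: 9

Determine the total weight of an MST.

Kruskal: consider edges lightest-first.
2-4 (1): add — endpoints in different components.
2-8 (3): add — endpoints in different components.
4-6 (8): add — endpoints in different components.
3-9 (9): add — endpoints in different components.
4-8 (9): skip — 4 and 8 already connected.
7-8 (17): add — endpoints in different components.
1-2 (19): add — endpoints in different components.
5-8 (19): add — endpoints in different components.
4-9 (21): add — endpoints in different components.
MST edges: 2-4, 2-8, 4-6, 3-9, 7-8, 1-2, 5-8, 4-9; total weight 1+3+8+9+17+19+19+21 = 97.

97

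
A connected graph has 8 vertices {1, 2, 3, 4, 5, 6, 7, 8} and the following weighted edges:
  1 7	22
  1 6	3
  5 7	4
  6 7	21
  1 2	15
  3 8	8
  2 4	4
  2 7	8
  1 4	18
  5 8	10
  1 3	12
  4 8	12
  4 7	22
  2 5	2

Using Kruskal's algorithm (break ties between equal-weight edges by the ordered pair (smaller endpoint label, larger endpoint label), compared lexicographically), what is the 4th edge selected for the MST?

Sort edges by weight, then run Kruskal:
2 5 (2): add — endpoints in different components.
1 6 (3): add — endpoints in different components.
2 4 (4): add — endpoints in different components.
5 7 (4): add — endpoints in different components.
2 7 (8): skip — 2 and 7 already connected.
3 8 (8): add — endpoints in different components.
5 8 (10): add — endpoints in different components.
1 3 (12): add — endpoints in different components.
The 4th edge added is 5 7.

5-7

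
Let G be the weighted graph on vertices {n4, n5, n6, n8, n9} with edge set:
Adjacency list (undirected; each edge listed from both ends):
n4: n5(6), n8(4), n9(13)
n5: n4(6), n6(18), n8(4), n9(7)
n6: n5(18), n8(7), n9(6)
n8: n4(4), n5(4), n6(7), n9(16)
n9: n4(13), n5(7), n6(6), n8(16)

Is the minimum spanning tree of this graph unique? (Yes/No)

No

Kruskal: consider edges lightest-first.
n4 n8 (4): add. Components now {n9} {n5} {n6} {n4,n8}
n5 n8 (4): add. Components now {n9} {n4,n5,n8} {n6}
n4 n5 (6): skip — n5 and n4 already connected.
n6 n9 (6): add. Components now {n6,n9} {n4,n5,n8}
n5 n9 (7): add. Components now {n4,n5,n6,n8,n9}
Non-tree edge n6 n8 has weight 7, equal to the heaviest edge on its tree cycle — swapping gives another MST of the same weight. Not unique.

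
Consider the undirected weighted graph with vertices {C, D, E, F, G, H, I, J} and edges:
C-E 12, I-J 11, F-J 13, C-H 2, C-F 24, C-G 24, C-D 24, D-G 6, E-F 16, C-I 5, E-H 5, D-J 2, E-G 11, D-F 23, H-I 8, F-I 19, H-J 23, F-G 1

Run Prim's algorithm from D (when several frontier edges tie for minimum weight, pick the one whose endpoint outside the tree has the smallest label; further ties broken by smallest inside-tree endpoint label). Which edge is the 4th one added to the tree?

Prim, starting at D.
Step 1: cheapest edge leaving the tree is D-J (2); add J.
Step 2: cheapest edge leaving the tree is D-G (6); add G.
Step 3: cheapest edge leaving the tree is F-G (1); add F.
Step 4: cheapest edge leaving the tree is E-G (11); add E.
Step 5: cheapest edge leaving the tree is E-H (5); add H.
Step 6: cheapest edge leaving the tree is C-H (2); add C.
Step 7: cheapest edge leaving the tree is C-I (5); add I.
The 4th edge added is E-G.

E-G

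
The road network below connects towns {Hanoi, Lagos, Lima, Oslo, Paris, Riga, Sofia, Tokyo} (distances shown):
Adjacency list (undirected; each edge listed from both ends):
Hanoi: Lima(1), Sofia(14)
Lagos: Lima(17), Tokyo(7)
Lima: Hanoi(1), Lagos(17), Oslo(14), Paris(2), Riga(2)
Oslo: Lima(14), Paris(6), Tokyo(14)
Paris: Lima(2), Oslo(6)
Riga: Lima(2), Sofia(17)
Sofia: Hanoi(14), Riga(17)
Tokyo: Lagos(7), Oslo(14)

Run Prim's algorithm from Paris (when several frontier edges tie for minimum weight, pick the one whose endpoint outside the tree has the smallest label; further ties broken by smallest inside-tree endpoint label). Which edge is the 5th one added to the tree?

Hanoi-Sofia

Grow the tree from Paris using Prim:
Step 1: cheapest edge leaving the tree is Lima-Paris (2); add Lima.
Step 2: cheapest edge leaving the tree is Hanoi-Lima (1); add Hanoi.
Step 3: cheapest edge leaving the tree is Lima-Riga (2); add Riga.
Step 4: cheapest edge leaving the tree is Oslo-Paris (6); add Oslo.
Step 5: cheapest edge leaving the tree is Hanoi-Sofia (14); add Sofia.
Step 6: cheapest edge leaving the tree is Oslo-Tokyo (14); add Tokyo.
Step 7: cheapest edge leaving the tree is Lagos-Tokyo (7); add Lagos.
The 5th edge added is Hanoi-Sofia.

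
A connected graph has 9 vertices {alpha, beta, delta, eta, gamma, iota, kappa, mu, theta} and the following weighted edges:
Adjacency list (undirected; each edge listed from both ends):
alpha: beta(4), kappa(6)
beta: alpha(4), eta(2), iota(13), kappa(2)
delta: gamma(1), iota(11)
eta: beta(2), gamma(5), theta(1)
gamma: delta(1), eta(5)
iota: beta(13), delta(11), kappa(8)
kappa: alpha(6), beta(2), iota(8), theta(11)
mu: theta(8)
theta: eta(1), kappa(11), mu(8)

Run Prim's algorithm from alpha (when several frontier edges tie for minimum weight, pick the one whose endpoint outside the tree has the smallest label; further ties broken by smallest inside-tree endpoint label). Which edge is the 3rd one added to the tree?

eta-theta

Grow the tree from alpha using Prim:
Step 1: frontier [alpha—beta 4, alpha—kappa 6] → take alpha—beta (4); add beta.
Step 2: frontier [alpha—kappa 6, beta—eta 2, beta—kappa 2, beta—iota 13] → take beta—eta (2); add eta.
Step 3: frontier [alpha—kappa 6, beta—kappa 2, beta—iota 13, eta—theta 1, eta—gamma 5] → take eta—theta (1); add theta.
Step 4: frontier [alpha—kappa 6, beta—kappa 2, beta—iota 13, eta—gamma 5, mu—theta 8, kappa—theta 11] → take beta—kappa (2); add kappa.
Step 5: frontier [beta—iota 13, eta—gamma 5, iota—kappa 8, mu—theta 8] → take eta—gamma (5); add gamma.
Step 6: frontier [beta—iota 13, delta—gamma 1, iota—kappa 8, mu—theta 8] → take delta—gamma (1); add delta.
Step 7: frontier [beta—iota 13, delta—iota 11, iota—kappa 8, mu—theta 8] → take iota—kappa (8); add iota.
Step 8: frontier [mu—theta 8] → take mu—theta (8); add mu.
The 3rd edge added is eta—theta.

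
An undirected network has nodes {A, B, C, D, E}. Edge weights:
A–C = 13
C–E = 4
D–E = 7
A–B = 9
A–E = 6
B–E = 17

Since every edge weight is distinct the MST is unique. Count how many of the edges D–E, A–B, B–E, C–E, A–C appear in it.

Kruskal's algorithm — process edges by increasing weight (ties by edge label):
C–E (4): add — endpoints in different components.
A–E (6): add — endpoints in different components.
D–E (7): add — endpoints in different components.
A–B (9): add — endpoints in different components.
MST edge set: {C–E, A–E, D–E, A–B}.
Of the listed edges, {D–E, A–B, C–E} are in the MST → 3.

3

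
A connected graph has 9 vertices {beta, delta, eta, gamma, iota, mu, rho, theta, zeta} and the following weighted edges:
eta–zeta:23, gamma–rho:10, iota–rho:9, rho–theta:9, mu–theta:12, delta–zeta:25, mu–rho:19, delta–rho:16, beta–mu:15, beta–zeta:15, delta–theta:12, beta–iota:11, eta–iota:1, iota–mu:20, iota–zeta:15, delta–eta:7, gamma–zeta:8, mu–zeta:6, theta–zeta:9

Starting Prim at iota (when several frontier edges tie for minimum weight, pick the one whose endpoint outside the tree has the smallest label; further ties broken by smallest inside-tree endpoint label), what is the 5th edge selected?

theta-zeta

Grow the tree from iota using Prim:
Step 1: cheapest edge leaving the tree is eta–iota (1); add eta.
Step 2: cheapest edge leaving the tree is delta–eta (7); add delta.
Step 3: cheapest edge leaving the tree is iota–rho (9); add rho.
Step 4: cheapest edge leaving the tree is rho–theta (9); add theta.
Step 5: cheapest edge leaving the tree is theta–zeta (9); add zeta.
Step 6: cheapest edge leaving the tree is mu–zeta (6); add mu.
Step 7: cheapest edge leaving the tree is gamma–zeta (8); add gamma.
Step 8: cheapest edge leaving the tree is beta–iota (11); add beta.
The 5th edge added is theta–zeta.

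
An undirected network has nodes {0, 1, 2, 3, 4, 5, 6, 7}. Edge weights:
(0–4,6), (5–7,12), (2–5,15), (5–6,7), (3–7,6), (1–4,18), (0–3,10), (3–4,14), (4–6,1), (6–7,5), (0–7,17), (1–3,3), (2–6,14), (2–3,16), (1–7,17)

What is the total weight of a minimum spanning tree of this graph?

Kruskal: consider edges lightest-first.
4–6 (1): add — endpoints in different components.
1–3 (3): add — endpoints in different components.
6–7 (5): add — endpoints in different components.
0–4 (6): add — endpoints in different components.
3–7 (6): add — endpoints in different components.
5–6 (7): add — endpoints in different components.
0–3 (10): skip — 0 and 3 already connected.
5–7 (12): skip — 5 and 7 already connected.
2–6 (14): add — endpoints in different components.
MST edges: 4–6, 1–3, 6–7, 0–4, 3–7, 5–6, 2–6; total weight 1+3+5+6+6+7+14 = 42.

42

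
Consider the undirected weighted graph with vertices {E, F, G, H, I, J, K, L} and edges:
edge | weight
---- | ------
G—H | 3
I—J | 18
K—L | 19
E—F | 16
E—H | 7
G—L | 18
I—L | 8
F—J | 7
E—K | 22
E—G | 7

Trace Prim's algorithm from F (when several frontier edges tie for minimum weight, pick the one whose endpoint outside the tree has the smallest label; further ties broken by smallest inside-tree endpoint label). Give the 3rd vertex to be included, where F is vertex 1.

Prim, starting at F.
Step 1: frontier [F—J 7, E—F 16] → take F—J (7); add J.
Step 2: frontier [E—F 16, I—J 18] → take E—F (16); add E.
Step 3: frontier [E—G 7, E—H 7, E—K 22, I—J 18] → take E—G (7); add G.
Step 4: frontier [E—H 7, E—K 22, G—H 3, G—L 18, I—J 18] → take G—H (3); add H.
Step 5: frontier [E—K 22, G—L 18, I—J 18] → take I—J (18); add I.
Step 6: frontier [E—K 22, G—L 18, I—L 8] → take I—L (8); add L.
Step 7: frontier [E—K 22, K—L 19] → take K—L (19); add K.
Vertex order: F, J, E, G, H, I, L, K. The 3rd vertex is E.

E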